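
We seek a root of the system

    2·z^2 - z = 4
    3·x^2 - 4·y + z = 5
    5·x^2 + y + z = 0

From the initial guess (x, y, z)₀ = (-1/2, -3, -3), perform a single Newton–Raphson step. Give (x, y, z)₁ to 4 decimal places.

At (-1/2, -3, -3): F = (17.0000, 4.7500, -4.7500).
Jacobian J = [[0, 0, 4·z - 1], [6·x, -4, 1], [10·x, 1, 1]].
At the point, J = [[0.0000, 0.0000, -13.0000], [-3.0000, -4.0000, 1.0000], [-5.0000, 1.0000, 1.0000]] (det J = 299.0000).
Solving J·Δ = −F gives Δ = (-0.3353, 1.7659, 1.3077).
Then the next iterate is (x, y, z)₁ = (-0.8353, -1.2341, -1.6923).

(-0.8353, -1.2341, -1.6923)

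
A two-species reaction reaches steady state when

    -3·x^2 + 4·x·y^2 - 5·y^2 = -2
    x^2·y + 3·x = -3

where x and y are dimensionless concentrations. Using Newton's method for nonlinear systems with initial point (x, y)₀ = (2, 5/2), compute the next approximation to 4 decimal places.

(0.2517, 3.4318)

At (2, 5/2): F = (8.7500, 19.0000).
Jacobian J = [[-6·x + 4·y^2, 8·x·y - 10·y], [2·x·y + 3, x^2]].
At the point, J = [[13.0000, 15.0000], [13.0000, 4.0000]] (det J = -143.0000).
Solving J·Δ = −F gives Δ = (-1.7483, 0.9318).
Then the next iterate is (x, y)₁ = (0.2517, 3.4318).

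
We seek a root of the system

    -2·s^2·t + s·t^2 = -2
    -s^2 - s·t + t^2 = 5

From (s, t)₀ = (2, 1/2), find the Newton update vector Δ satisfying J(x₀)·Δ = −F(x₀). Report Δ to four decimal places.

(-2.4516, 1.2823)

At (2, 1/2): F = (-1.5000, -9.7500).
Jacobian J = [[-4·s·t + t^2, -2·s^2 + 2·s·t], [-2·s - t, -s + 2·t]].
At the point, J = [[-3.7500, -6.0000], [-4.5000, -1.0000]] (det J = -23.2500).
Solving J·Δ = −F gives Δ = (-2.4516, 1.2823).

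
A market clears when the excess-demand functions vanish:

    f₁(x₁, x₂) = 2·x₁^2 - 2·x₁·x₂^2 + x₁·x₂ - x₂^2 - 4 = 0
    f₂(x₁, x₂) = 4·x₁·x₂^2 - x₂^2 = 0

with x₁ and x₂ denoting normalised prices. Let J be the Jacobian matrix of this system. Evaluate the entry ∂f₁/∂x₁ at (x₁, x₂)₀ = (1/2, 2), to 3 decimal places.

-4.000

∂f₁/∂x₁ = 4·x₁ - 2·x₂^2 + x₂.
At (1/2, 2) this is -4.000.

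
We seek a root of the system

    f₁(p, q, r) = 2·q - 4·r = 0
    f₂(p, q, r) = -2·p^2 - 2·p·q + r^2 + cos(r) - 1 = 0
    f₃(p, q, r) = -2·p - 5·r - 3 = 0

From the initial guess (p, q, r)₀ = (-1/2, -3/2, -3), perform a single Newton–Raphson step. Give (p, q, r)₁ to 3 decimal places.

(0.955, -1.964, -0.982)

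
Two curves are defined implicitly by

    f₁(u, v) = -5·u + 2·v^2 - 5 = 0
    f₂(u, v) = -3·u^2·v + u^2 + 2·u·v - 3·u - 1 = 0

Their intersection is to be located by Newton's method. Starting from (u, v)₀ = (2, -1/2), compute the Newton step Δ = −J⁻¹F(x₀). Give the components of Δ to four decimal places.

(-2.2692, -1.5769)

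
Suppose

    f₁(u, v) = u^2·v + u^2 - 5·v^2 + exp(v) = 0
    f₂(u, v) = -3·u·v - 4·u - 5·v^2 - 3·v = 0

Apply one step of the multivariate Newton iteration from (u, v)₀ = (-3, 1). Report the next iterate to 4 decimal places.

(-1.5805, 1.7658)

At (-3, 1): F = (15.718282, 13.0000).
Jacobian J = [[2·u·v + 2·u, u^2 - 10·v + exp(v)], [-3·v - 4, -3·u - 10·v - 3]].
At the point, J = [[-12.0000, 1.718282], [-7.0000, -4.0000]] (det J = 60.027973).
Solving J·Δ = −F gives Δ = (1.4195, 0.7658).
Then the next iterate is (u, v)₁ = (-1.5805, 1.7658).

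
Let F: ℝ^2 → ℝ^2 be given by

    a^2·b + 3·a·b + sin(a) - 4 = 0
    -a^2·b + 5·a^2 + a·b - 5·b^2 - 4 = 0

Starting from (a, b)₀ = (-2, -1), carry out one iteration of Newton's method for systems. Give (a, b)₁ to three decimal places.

(-1.531, -2.318)

At (-2, -1): F = (-2.90930, 17.000).
Jacobian J = [[2·a·b + 3·b + cos(a), a^2 + 3·a], [-2·a·b + 10·a + b, -a^2 + a - 10·b]].
At the point, J = [[0.58385, -2.000], [-25.000, 4.000]] (det J = -47.66459).
Solving J·Δ = −F gives Δ = (0.469, -1.318).
Then the next iterate is (a, b)₁ = (-1.531, -2.318).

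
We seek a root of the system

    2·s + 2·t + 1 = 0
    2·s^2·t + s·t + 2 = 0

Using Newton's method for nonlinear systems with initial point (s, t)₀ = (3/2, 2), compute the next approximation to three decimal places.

(2.750, -3.250)

At (3/2, 2): F = (8.000, 14.000).
Jacobian J = [[2, 2], [4·s·t + t, 2·s^2 + s]].
At the point, J = [[2.000, 2.000], [14.000, 6.000]] (det J = -16.000).
Solving J·Δ = −F gives Δ = (1.250, -5.250).
Then the next iterate is (s, t)₁ = (2.750, -3.250).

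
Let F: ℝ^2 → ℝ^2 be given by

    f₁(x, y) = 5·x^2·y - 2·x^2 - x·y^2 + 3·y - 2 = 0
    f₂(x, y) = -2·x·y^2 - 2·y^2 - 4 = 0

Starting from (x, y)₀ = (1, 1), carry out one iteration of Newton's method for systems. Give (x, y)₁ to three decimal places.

(1.857, -0.214)

At (1, 1): F = (3.000, -8.000).
Jacobian J = [[10·x·y - 4·x - y^2, 5·x^2 - 2·x·y + 3], [-2·y^2, -4·x·y - 4·y]].
At the point, J = [[5.000, 6.000], [-2.000, -8.000]] (det J = -28.000).
Solving J·Δ = −F gives Δ = (0.857, -1.214).
Then the next iterate is (x, y)₁ = (1.857, -0.214).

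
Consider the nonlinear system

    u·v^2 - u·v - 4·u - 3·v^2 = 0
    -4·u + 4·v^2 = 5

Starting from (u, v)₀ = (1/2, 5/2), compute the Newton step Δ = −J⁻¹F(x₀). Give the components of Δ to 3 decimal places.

At (1/2, 5/2): F = (-18.875, 18.000).
Jacobian J = [[v^2 - v - 4, 2·u·v - u - 6·v], [-4, 8·v]].
At the point, J = [[-0.250, -13.000], [-4.000, 20.000]] (det J = -57.000).
Solving J·Δ = −F gives Δ = (-2.518, -1.404).

(-2.518, -1.404)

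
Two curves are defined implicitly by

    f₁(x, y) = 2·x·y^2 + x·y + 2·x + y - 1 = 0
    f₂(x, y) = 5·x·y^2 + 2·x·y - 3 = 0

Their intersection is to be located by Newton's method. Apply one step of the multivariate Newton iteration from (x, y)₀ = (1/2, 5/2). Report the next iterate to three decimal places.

(6.490, -14.704)

At (1/2, 5/2): F = (10.000, 15.125).
Jacobian J = [[2·y^2 + y + 2, 4·x·y + x + 1], [5·y^2 + 2·y, 10·x·y + 2·x]].
At the point, J = [[17.000, 6.500], [36.250, 13.500]] (det J = -6.125).
Solving J·Δ = −F gives Δ = (5.990, -17.204).
Then the next iterate is (x, y)₁ = (6.490, -14.704).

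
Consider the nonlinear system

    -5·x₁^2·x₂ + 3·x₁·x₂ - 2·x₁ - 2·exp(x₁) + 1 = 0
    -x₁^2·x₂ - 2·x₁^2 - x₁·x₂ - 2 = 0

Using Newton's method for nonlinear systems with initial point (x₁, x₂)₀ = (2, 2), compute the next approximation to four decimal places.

At (2, 2): F = (-45.778112, -22.0000).
Jacobian J = [[-10·x₁·x₂ + 3·x₂ - 2·exp(x₁) - 2, -5·x₁^2 + 3·x₁], [-2·x₁·x₂ - 4·x₁ - x₂, -x₁^2 - x₁]].
At the point, J = [[-50.778112, -14.0000], [-18.0000, -6.0000]] (det J = 52.668673).
Solving J·Δ = −F gives Δ = (0.6328, -5.5652).
Then the next iterate is (x₁, x₂)₁ = (2.6328, -3.5652).

(2.6328, -3.5652)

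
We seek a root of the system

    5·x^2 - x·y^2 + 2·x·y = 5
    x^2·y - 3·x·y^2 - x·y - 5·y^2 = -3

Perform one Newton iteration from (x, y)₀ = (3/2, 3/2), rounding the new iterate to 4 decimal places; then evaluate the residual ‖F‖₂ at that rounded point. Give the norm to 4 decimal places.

4.2356

At (3/2, 3/2): F = (7.3750, -17.2500).
Jacobian J = [[10·x - y^2 + 2·y, -2·x·y + 2·x], [2·x·y - 3·y^2 - y, x^2 - 6·x·y - x - 10·y]].
At the point, J = [[15.7500, -1.5000], [-3.7500, -27.7500]] (det J = -442.6875).
Solving J·Δ = −F gives Δ = (-0.5208, -0.5512).
Then the next iterate is (x, y)₁ = (0.9792, 0.9488).
Re-evaluating at (0.9792, 0.9488): F = (0.770796, -4.164922), so ‖F‖₂ = 4.2356.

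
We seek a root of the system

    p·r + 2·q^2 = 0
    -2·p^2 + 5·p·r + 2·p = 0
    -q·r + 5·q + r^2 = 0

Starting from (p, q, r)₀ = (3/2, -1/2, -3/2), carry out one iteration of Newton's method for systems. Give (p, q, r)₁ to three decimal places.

At (3/2, -1/2, -3/2): F = (-1.750, -12.750, -1.000).
Jacobian J = [[r, 4·q, p], [-4·p + 5·r + 2, 0, 5·p], [0, -r + 5, -q + 2·r]].
At the point, J = [[-1.500, -2.000, 1.500], [-11.500, 0.000, 7.500], [0.000, 6.500, -2.500]] (det J = 18.500).
Solving J·Δ = −F gives Δ = (-2.149, -0.459, -1.595).
Then the next iterate is (p, q, r)₁ = (-0.649, -0.959, -3.095).

(-0.649, -0.959, -3.095)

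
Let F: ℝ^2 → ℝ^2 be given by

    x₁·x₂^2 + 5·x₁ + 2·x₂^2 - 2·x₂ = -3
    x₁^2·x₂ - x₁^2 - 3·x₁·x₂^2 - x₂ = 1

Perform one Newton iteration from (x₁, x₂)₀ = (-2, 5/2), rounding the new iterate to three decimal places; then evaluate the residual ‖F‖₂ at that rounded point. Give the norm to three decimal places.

At (-2, 5/2): F = (-12.000, 40.000).
Jacobian J = [[x₂^2 + 5, 2·x₁·x₂ + 4·x₂ - 2], [2·x₁·x₂ - 2·x₁ - 3·x₂^2, x₁^2 - 6·x₁·x₂ - 1]].
At the point, J = [[11.250, -2.000], [-24.750, 33.000]] (det J = 321.750).
Solving J·Δ = −F gives Δ = (0.982, -0.476).
Then the next iterate is (x₁, x₂)₁ = (-1.018, 2.024).
Re-evaluating at (-1.018, 2.024): F = (-2.11516, 10.54814), so ‖F‖₂ = 10.758.

10.758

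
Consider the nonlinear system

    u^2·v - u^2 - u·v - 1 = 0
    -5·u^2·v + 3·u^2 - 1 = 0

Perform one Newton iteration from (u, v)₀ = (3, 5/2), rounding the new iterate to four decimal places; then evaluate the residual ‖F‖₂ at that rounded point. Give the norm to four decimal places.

335.7657

At (3, 5/2): F = (5.0000, -86.5000).
Jacobian J = [[2·u·v - 2·u - v, u^2 - u], [-10·u·v + 6·u, -5·u^2]].
At the point, J = [[6.5000, 6.0000], [-57.0000, -45.0000]] (det J = 49.5000).
Solving J·Δ = −F gives Δ = (-5.9394, 5.6010).
Then the next iterate is (u, v)₁ = (-2.9394, 8.1010).
Re-evaluating at (-2.9394, 8.1010): F = (84.165233, -325.045914), so ‖F‖₂ = 335.7657.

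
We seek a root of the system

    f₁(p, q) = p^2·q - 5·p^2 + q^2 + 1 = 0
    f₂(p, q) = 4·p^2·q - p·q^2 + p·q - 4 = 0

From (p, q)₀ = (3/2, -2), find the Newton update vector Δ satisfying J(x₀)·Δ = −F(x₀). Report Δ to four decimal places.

(-0.5805, 0.8233)

At (3/2, -2): F = (-10.7500, -31.0000).
Jacobian J = [[2·p·q - 10·p, p^2 + 2·q], [8·p·q - q^2 + q, 4·p^2 - 2·p·q + p]].
At the point, J = [[-21.0000, -1.7500], [-30.0000, 16.5000]] (det J = -399.0000).
Solving J·Δ = −F gives Δ = (-0.5805, 0.8233).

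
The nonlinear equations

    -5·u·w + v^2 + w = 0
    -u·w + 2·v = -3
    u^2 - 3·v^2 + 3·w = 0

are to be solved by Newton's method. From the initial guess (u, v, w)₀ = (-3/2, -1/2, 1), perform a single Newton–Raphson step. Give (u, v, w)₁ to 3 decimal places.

(-3.019, -1.481, -1.038)

At (-3/2, -1/2, 1): F = (8.750, 3.500, 4.500).
Jacobian J = [[-5·w, 2·v, -5·u + 1], [-w, 2, -u], [2·u, -6·v, 3]].
At the point, J = [[-5.000, -1.000, 8.500], [-1.000, 2.000, 1.500], [-3.000, 3.000, 3.000]] (det J = 19.500).
Solving J·Δ = −F gives Δ = (-1.519, -0.981, -2.038).
Then the next iterate is (u, v, w)₁ = (-3.019, -1.481, -1.038).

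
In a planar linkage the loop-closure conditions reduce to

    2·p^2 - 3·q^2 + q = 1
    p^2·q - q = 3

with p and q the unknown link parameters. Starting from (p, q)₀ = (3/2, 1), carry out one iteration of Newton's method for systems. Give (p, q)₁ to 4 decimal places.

(1.8056, 1.6667)

At (3/2, 1): F = (1.5000, -1.7500).
Jacobian J = [[4·p, -6·q + 1], [2·p·q, p^2 - 1]].
At the point, J = [[6.0000, -5.0000], [3.0000, 1.2500]] (det J = 22.5000).
Solving J·Δ = −F gives Δ = (0.3056, 0.6667).
Then the next iterate is (p, q)₁ = (1.8056, 1.6667).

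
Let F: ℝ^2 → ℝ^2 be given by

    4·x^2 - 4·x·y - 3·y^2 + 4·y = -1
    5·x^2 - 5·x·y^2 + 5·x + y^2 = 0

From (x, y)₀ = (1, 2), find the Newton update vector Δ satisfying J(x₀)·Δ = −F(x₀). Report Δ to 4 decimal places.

(0.6667, -0.5833)

At (1, 2): F = (-7.0000, -6.0000).
Jacobian J = [[8·x - 4·y, -4·x - 6·y + 4], [10·x - 5·y^2 + 5, -10·x·y + 2·y]].
At the point, J = [[0.0000, -12.0000], [-5.0000, -16.0000]] (det J = -60.0000).
Solving J·Δ = −F gives Δ = (0.6667, -0.5833).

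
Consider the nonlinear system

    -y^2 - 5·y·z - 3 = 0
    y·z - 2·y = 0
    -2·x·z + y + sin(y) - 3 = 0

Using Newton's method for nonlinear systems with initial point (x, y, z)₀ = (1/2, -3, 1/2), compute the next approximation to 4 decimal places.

(-5.3461, 1.5000, -0.2500)

At (1/2, -3, 1/2): F = (-4.5000, 4.5000, -6.641120).
Jacobian J = [[0, -2·y - 5·z, -5·y], [0, z - 2, y], [-2·z, cos(y) + 1, -2·x]].
At the point, J = [[0.0000, 3.5000, 15.0000], [0.0000, -1.5000, -3.0000], [-1.0000, 0.010008, -1.0000]] (det J = -12.0000).
Solving J·Δ = −F gives Δ = (-5.8461, 4.5000, -0.7500).
Then the next iterate is (x, y, z)₁ = (-5.3461, 1.5000, -0.2500).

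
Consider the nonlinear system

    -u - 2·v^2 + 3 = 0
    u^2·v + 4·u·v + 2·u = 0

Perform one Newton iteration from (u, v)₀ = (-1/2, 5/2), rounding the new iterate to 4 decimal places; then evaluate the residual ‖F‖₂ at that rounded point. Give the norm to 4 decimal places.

At (-1/2, 5/2): F = (-9.0000, -5.3750).
Jacobian J = [[-1, -4·v], [2·u·v + 4·v + 2, u^2 + 4·u]].
At the point, J = [[-1.0000, -10.0000], [9.5000, -1.7500]] (det J = 96.7500).
Solving J·Δ = −F gives Δ = (0.3928, -0.9393).
Then the next iterate is (u, v)₁ = (-0.1072, 1.5607).
Re-evaluating at (-0.1072, 1.5607): F = (-1.764369, -0.865693), so ‖F‖₂ = 1.9653.

1.9653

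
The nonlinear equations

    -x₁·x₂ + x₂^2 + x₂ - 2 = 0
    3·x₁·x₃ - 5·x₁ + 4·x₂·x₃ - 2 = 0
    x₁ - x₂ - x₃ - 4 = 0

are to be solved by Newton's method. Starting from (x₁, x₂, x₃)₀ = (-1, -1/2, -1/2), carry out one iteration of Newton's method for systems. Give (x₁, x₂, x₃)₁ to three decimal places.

At (-1, -1/2, -1/2): F = (-2.750, 5.500, -4.000).
Jacobian J = [[-x₂, -x₁ + 2·x₂ + 1, 0], [3·x₃ - 5, 4·x₃, 3·x₁ + 4·x₂], [1, -1, -1]].
At the point, J = [[0.500, 1.000, 0.000], [-6.500, -2.000, -5.000], [1.000, -1.000, -1.000]] (det J = -13.000).
Solving J·Δ = −F gives Δ = (2.596, 1.452, -2.856).
Then the next iterate is (x₁, x₂, x₃)₁ = (1.596, 0.952, -3.356).

(1.596, 0.952, -3.356)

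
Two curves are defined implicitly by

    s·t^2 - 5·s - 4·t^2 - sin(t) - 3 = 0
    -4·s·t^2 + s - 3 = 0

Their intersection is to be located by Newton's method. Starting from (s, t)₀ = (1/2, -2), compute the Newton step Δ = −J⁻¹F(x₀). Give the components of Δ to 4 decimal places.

(-0.0127, 1.2887)

At (1/2, -2): F = (-18.590703, -10.5000).
Jacobian J = [[t^2 - 5, 2·s·t - 8·t - cos(t)], [-4·t^2 + 1, -8·s·t]].
At the point, J = [[-1.0000, 14.416147], [-15.0000, 8.0000]] (det J = 208.242203).
Solving J·Δ = −F gives Δ = (-0.0127, 1.2887).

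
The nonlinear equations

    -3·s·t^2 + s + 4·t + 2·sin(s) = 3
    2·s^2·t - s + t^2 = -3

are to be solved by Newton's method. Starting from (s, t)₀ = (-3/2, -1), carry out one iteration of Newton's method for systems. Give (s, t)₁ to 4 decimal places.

At (-3/2, -1): F = (-5.994990, 1.0000).
Jacobian J = [[-3·t^2 + 2·cos(s) + 1, -6·s·t + 4], [4·s·t - 1, 2·s^2 + 2·t]].
At the point, J = [[-1.858526, -5.0000], [5.0000, 2.5000]] (det J = 20.353686).
Solving J·Δ = −F gives Δ = (0.4907, -1.3814).
Then the next iterate is (s, t)₁ = (-1.0093, -2.3814).

(-1.0093, -2.3814)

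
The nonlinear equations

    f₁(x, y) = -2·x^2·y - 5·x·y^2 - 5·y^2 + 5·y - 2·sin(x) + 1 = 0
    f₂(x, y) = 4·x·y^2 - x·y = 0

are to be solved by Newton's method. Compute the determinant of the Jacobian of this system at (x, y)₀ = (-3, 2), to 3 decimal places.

-647.099

J = [[-4·x·y - 5·y^2 - 2·cos(x), -2·x^2 - 10·x·y - 10·y + 5], [4·y^2 - y, 8·x·y - x]].
At the point, J = [[5.97998, 27.000], [14.000, -45.000]].
det J = -647.099.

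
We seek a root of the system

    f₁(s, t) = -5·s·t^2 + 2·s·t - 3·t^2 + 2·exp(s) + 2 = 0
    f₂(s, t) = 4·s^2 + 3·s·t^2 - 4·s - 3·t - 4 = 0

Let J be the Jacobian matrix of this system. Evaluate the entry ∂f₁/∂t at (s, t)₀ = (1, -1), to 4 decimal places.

18.0000

∂f₁/∂t = -10·s·t + 2·s - 6·t.
At (1, -1) this is 18.0000.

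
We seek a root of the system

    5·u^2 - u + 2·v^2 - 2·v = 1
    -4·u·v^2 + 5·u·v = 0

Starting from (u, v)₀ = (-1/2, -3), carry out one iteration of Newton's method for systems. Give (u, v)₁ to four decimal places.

(-0.5030, -1.2309)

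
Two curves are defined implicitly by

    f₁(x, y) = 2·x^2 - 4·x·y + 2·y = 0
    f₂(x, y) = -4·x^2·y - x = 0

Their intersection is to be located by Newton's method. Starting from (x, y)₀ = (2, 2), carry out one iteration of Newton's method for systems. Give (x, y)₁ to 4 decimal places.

(1.2929, 1.3333)

At (2, 2): F = (-4.0000, -34.0000).
Jacobian J = [[4·x - 4·y, -4·x + 2], [-8·x·y - 1, -4·x^2]].
At the point, J = [[0.0000, -6.0000], [-33.0000, -16.0000]] (det J = -198.0000).
Solving J·Δ = −F gives Δ = (-0.7071, -0.6667).
Then the next iterate is (x, y)₁ = (1.2929, 1.3333).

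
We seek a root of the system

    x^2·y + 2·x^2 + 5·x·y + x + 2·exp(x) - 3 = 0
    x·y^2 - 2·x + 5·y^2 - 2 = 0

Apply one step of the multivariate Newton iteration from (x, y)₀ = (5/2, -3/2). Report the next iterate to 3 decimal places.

At (5/2, -3/2): F = (8.23999, 9.875).
Jacobian J = [[2·x·y + 4·x + 5·y + 2·exp(x) + 1, x^2 + 5·x], [y^2 - 2, 2·x·y + 10·y]].
At the point, J = [[20.36499, 18.750], [0.250, -22.500]] (det J = -462.89973).
Solving J·Δ = −F gives Δ = (-0.801, 0.430).
Then the next iterate is (x, y)₁ = (1.699, -1.070).

(1.699, -1.070)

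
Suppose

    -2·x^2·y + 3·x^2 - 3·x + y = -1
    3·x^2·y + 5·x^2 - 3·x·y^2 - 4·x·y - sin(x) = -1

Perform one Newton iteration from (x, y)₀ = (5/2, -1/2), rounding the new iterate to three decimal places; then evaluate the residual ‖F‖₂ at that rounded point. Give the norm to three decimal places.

8.223

At (5/2, -1/2): F = (18.000, 25.40153).
Jacobian J = [[-4·x·y + 6·x - 3, -2·x^2 + 1], [6·x·y + 10·x - 3·y^2 - 4·y - cos(x), 3·x^2 - 6·x·y - 4·x]].
At the point, J = [[17.000, -11.500], [19.55114, 16.250]] (det J = 501.08815).
Solving J·Δ = −F gives Δ = (-1.167, -0.159).
Then the next iterate is (x, y)₁ = (1.333, -0.659).
Re-evaluating at (1.333, -0.659): F = (4.01461, 7.17677), so ‖F‖₂ = 8.223.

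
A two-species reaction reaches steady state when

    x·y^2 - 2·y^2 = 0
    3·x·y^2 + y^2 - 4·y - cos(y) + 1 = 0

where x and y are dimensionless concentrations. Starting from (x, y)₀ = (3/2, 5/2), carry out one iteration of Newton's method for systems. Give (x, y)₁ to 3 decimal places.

At (3/2, 5/2): F = (-3.125, 26.17614).
Jacobian J = [[y^2, 2·x·y - 4·y], [3·y^2, 6·x·y + 2·y + sin(y) - 4]].
At the point, J = [[6.250, -2.500], [18.750, 24.09847]] (det J = 197.49045).
Solving J·Δ = −F gives Δ = (0.050, -1.125).
Then the next iterate is (x, y)₁ = (1.550, 1.375).

(1.550, 1.375)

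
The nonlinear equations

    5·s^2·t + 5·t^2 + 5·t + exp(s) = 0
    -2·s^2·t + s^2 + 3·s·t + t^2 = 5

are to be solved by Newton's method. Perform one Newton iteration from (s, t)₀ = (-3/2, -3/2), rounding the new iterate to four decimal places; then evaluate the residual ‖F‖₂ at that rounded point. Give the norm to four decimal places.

At (-3/2, -3/2): F = (-12.901870, 13.0000).
Jacobian J = [[10·s·t + exp(s), 5·s^2 + 10·t + 5], [-4·s·t + 2·s + 3·t, -2·s^2 + 3·s + 2·t]].
At the point, J = [[22.723130, 1.2500], [-16.5000, -12.0000]] (det J = -252.052562).
Solving J·Δ = −F gives Δ = (0.5498, 0.3274).
Then the next iterate is (s, t)₁ = (-0.9502, -1.1726).
Re-evaluating at (-0.9502, -1.1726): F = (-3.894968, 2.737919), so ‖F‖₂ = 4.7610.

4.7610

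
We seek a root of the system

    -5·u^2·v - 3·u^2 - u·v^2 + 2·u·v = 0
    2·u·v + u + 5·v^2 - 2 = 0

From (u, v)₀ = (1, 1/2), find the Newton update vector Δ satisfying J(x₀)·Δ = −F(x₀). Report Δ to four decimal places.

(-0.4431, -0.0520)

At (1, 1/2): F = (-4.7500, 1.2500).
Jacobian J = [[-10·u·v - 6·u - v^2 + 2·v, -5·u^2 - 2·u·v + 2·u], [2·v + 1, 2·u + 10·v]].
At the point, J = [[-10.2500, -4.0000], [2.0000, 7.0000]] (det J = -63.7500).
Solving J·Δ = −F gives Δ = (-0.4431, -0.0520).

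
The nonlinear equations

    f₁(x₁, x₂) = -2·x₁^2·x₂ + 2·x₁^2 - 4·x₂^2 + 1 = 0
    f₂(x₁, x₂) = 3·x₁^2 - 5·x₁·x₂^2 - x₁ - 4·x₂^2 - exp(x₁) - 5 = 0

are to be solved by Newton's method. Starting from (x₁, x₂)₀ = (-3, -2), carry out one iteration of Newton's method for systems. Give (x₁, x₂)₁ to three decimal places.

At (-3, -2): F = (39.000, 68.95021).
Jacobian J = [[-4·x₁·x₂ + 4·x₁, -2·x₁^2 - 8·x₂], [6·x₁ - 5·x₂^2 - exp(x₁) - 1, -10·x₁·x₂ - 8·x₂]].
At the point, J = [[-36.000, -2.000], [-39.04979, -44.000]] (det J = 1505.90043).
Solving J·Δ = −F gives Δ = (1.048, 0.637).
Then the next iterate is (x₁, x₂)₁ = (-1.952, -1.363).

(-1.952, -1.363)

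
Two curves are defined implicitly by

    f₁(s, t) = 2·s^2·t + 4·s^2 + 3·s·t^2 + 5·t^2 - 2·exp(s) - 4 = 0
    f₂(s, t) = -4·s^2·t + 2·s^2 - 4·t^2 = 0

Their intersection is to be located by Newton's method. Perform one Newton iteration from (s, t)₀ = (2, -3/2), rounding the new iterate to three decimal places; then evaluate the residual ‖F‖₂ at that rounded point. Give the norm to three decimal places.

6.901

At (2, -3/2): F = (9.97189, 23.000).
Jacobian J = [[4·s·t + 8·s + 3·t^2 - 2·exp(s), 2·s^2 + 6·s·t + 10·t], [-8·s·t + 4·s, -4·s^2 - 8·t]].
At the point, J = [[-4.02811, -25.000], [32.000, -4.000]] (det J = 816.11245).
Solving J·Δ = −F gives Δ = (-0.656, 0.505).
Then the next iterate is (s, t)₁ = (1.344, -0.995).
Re-evaluating at (1.344, -0.995): F = (0.90394, 6.84179), so ‖F‖₂ = 6.901.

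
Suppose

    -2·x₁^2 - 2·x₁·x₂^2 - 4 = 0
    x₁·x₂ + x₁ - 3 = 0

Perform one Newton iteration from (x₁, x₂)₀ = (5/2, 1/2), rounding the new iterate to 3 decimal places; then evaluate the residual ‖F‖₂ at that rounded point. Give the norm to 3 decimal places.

At (5/2, 1/2): F = (-17.750, 0.750).
Jacobian J = [[-4·x₁ - 2·x₂^2, -4·x₁·x₂], [x₂ + 1, x₁]].
At the point, J = [[-10.500, -5.000], [1.500, 2.500]] (det J = -18.750).
Solving J·Δ = −F gives Δ = (-2.167, 1.000).
Then the next iterate is (x₁, x₂)₁ = (0.333, 1.500).
Re-evaluating at (0.333, 1.500): F = (-5.72028, -2.16750), so ‖F‖₂ = 6.117.

6.117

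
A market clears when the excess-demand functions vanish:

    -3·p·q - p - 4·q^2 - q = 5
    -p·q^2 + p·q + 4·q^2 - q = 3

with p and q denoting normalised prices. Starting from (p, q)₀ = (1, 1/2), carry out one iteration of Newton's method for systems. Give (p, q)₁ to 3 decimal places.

At (1, 1/2): F = (-9.000, -2.250).
Jacobian J = [[-3·q - 1, -3·p - 8·q - 1], [-q^2 + q, -2·p·q + p + 8·q - 1]].
At the point, J = [[-2.500, -8.000], [0.250, 3.000]] (det J = -5.500).
Solving J·Δ = −F gives Δ = (-8.182, 1.432).
Then the next iterate is (p, q)₁ = (-7.182, 1.932).

(-7.182, 1.932)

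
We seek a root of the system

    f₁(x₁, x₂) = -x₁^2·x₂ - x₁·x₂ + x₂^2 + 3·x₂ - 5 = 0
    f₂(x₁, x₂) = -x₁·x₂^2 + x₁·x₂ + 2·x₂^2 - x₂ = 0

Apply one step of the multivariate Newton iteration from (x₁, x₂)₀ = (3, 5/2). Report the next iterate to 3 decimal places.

At (3, 5/2): F = (-21.250, -1.250).
Jacobian J = [[-2·x₁·x₂ - x₂, -x₁^2 - x₁ + 2·x₂ + 3], [-x₂^2 + x₂, -2·x₁·x₂ + x₁ + 4·x₂ - 1]].
At the point, J = [[-17.500, -4.000], [-3.750, -3.000]] (det J = 37.500).
Solving J·Δ = −F gives Δ = (-1.567, 1.542).
Then the next iterate is (x₁, x₂)₁ = (1.433, 4.042).

(1.433, 4.042)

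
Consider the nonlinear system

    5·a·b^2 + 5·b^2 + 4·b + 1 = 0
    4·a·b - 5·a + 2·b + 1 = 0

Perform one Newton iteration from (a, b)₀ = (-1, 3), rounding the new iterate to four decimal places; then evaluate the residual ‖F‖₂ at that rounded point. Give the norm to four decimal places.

At (-1, 3): F = (13.0000, 0.0000).
Jacobian J = [[5·b^2, 10·a·b + 10·b + 4], [4·b - 5, 4·a + 2]].
At the point, J = [[45.0000, 4.0000], [7.0000, -2.0000]] (det J = -118.0000).
Solving J·Δ = −F gives Δ = (-0.2203, -0.7712).
Then the next iterate is (a, b)₁ = (-1.2203, 2.2288).
Re-evaluating at (-1.2203, 2.2288): F = (4.443444, 0.679881), so ‖F‖₂ = 4.4952.

4.4952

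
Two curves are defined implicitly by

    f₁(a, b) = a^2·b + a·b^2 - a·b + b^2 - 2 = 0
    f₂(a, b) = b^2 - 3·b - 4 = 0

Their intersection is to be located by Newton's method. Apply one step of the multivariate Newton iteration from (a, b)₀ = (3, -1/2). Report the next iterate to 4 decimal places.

(0.7222, -1.0625)

At (3, -1/2): F = (-4.0000, -2.2500).
Jacobian J = [[2·a·b + b^2 - b, a^2 + 2·a·b - a + 2·b], [0, 2·b - 3]].
At the point, J = [[-2.2500, 2.0000], [0.0000, -4.0000]] (det J = 9.0000).
Solving J·Δ = −F gives Δ = (-2.2778, -0.5625).
Then the next iterate is (a, b)₁ = (0.7222, -1.0625).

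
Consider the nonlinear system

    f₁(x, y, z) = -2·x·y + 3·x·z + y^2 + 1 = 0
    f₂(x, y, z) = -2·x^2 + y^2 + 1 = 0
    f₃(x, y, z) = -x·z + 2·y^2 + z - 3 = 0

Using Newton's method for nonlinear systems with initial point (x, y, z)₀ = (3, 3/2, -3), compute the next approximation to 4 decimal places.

(1.7795, 1.5346, -0.9769)

At (3, 3/2, -3): F = (-32.7500, -14.7500, 7.5000).
Jacobian J = [[-2·y + 3·z, -2·x + 2·y, 3·x], [-4·x, 2·y, 0], [-z, 4·y, -x + 1]].
At the point, J = [[-12.0000, -3.0000, 9.0000], [-12.0000, 3.0000, 0.0000], [3.0000, 6.0000, -2.0000]] (det J = -585.0000).
Solving J·Δ = −F gives Δ = (-1.2205, 0.0346, 2.0231).
Then the next iterate is (x, y, z)₁ = (1.7795, 1.5346, -0.9769).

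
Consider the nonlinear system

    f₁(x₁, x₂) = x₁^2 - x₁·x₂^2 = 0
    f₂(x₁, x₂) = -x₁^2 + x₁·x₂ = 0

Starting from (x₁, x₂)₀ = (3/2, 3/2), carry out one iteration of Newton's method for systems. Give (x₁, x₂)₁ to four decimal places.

At (3/2, 3/2): F = (-1.1250, 0.0000).
Jacobian J = [[2·x₁ - x₂^2, -2·x₁·x₂], [-2·x₁ + x₂, x₁]].
At the point, J = [[0.7500, -4.5000], [-1.5000, 1.5000]] (det J = -5.6250).
Solving J·Δ = −F gives Δ = (-0.3000, -0.3000).
Then the next iterate is (x₁, x₂)₁ = (1.2000, 1.2000).

(1.2000, 1.2000)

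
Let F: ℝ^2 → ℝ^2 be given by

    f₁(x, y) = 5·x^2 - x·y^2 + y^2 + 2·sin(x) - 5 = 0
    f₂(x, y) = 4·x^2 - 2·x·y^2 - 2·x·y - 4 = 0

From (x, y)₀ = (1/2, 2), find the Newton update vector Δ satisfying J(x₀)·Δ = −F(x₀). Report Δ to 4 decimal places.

At (1/2, 2): F = (-0.791149, -9.0000).
Jacobian J = [[10·x - y^2 + 2·cos(x), -2·x·y + 2·y], [8·x - 2·y^2 - 2·y, -4·x·y - 2·x]].
At the point, J = [[2.755165, 2.0000], [-8.0000, -5.0000]] (det J = 2.224174).
Solving J·Δ = −F gives Δ = (-9.8714, 13.9943).

(-9.8714, 13.9943)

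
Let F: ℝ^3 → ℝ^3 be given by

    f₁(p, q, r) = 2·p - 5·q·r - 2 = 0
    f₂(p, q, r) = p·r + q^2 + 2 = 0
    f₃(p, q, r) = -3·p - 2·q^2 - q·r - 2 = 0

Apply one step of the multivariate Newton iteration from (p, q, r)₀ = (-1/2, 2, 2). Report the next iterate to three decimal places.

(136.000, -57.000, 86.000)

At (-1/2, 2, 2): F = (-23.000, 5.000, -12.500).
Jacobian J = [[2, -5·r, -5·q], [r, 2·q, p], [-3, -4·q - r, -q]].
At the point, J = [[2.000, -10.000, -10.000], [2.000, 4.000, -0.500], [-3.000, -10.000, -2.000]] (det J = -1.000).
Solving J·Δ = −F gives Δ = (136.500, -59.000, 84.000).
Then the next iterate is (p, q, r)₁ = (136.000, -57.000, 86.000).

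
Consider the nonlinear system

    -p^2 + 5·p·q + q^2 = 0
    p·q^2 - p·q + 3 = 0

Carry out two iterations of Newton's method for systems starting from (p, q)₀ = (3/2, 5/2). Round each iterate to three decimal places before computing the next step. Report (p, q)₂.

At (3/2, 5/2): F = (22.750, 8.625).
Jacobian J = [[-2·p + 5·q, 5·p + 2·q], [q^2 - q, 2·p·q - p]].
At the point, J = [[9.500, 12.500], [3.750, 6.000]] (det J = 10.125).
Solving J·Δ = −F gives Δ = (-2.833, 0.333).
Then the next iterate is (p, q)₁ = (-1.333, 2.833).
Round to (-1.333, 2.833) and repeat: F = (-12.63294, -3.92212), J = [[16.831, -0.999], [5.19289, -6.21978]].
Δ = (0.750, -0.004), so (p, q)₂ = (-0.583, 2.829).

(-0.583, 2.829)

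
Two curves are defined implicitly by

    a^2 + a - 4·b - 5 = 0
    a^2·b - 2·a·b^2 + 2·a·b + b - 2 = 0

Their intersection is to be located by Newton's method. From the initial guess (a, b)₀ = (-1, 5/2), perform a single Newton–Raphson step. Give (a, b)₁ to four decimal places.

(-2.8000, -0.8000)

At (-1, 5/2): F = (-15.0000, 10.5000).
Jacobian J = [[2·a + 1, -4], [2·a·b - 2·b^2 + 2·b, a^2 - 4·a·b + 2·a + 1]].
At the point, J = [[-1.0000, -4.0000], [-12.5000, 10.0000]] (det J = -60.0000).
Solving J·Δ = −F gives Δ = (-1.8000, -3.3000).
Then the next iterate is (a, b)₁ = (-2.8000, -0.8000).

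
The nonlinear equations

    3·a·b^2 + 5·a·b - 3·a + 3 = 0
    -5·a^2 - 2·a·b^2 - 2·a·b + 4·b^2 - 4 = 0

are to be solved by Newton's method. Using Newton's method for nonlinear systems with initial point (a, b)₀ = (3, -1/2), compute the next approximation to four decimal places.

(1.3469, 0.0663)

At (3, -1/2): F = (-11.2500, -46.5000).
Jacobian J = [[3·b^2 + 5·b - 3, 6·a·b + 5·a], [-10·a - 2·b^2 - 2·b, -4·a·b - 2·a + 8·b]].
At the point, J = [[-4.7500, 6.0000], [-29.5000, -4.0000]] (det J = 196.0000).
Solving J·Δ = −F gives Δ = (-1.6531, 0.5663).
Then the next iterate is (a, b)₁ = (1.3469, 0.0663).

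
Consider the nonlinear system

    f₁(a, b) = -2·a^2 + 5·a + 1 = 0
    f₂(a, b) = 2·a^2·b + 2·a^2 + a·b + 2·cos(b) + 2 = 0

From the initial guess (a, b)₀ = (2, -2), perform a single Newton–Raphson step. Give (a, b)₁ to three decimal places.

(3.000, -0.237)

At (2, -2): F = (3.000, -10.83229).
Jacobian J = [[-4·a + 5, 0], [4·a·b + 4·a + b, 2·a^2 + a - 2·sin(b)]].
At the point, J = [[-3.000, 0.000], [-10.000, 11.81859]] (det J = -35.45578).
Solving J·Δ = −F gives Δ = (1.000, 1.763).
Then the next iterate is (a, b)₁ = (3.000, -0.237).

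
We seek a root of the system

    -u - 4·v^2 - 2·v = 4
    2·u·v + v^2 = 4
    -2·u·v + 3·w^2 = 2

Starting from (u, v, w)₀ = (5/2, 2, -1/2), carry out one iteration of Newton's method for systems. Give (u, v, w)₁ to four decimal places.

At (5/2, 2, -1/2): F = (-26.5000, 10.0000, -11.2500).
Jacobian J = [[-1, -8·v - 2, 0], [2·v, 2·u + 2·v, 0], [-2·v, -2·u, 6·w]].
At the point, J = [[-1.0000, -18.0000, 0.0000], [4.0000, 9.0000, 0.0000], [-4.0000, -5.0000, -3.0000]] (det J = -189.0000).
Solving J·Δ = −F gives Δ = (0.9286, -1.5238, -2.4484).
Then the next iterate is (u, v, w)₁ = (3.4286, 0.4762, -2.9484).

(3.4286, 0.4762, -2.9484)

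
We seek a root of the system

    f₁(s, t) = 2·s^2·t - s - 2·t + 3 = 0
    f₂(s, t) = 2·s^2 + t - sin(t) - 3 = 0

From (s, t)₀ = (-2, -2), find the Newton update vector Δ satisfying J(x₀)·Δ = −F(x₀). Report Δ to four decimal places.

(0.4819, -0.0381)

At (-2, -2): F = (-7.0000, 3.909297).
Jacobian J = [[4·s·t - 1, 2·s^2 - 2], [4·s, -cos(t) + 1]].
At the point, J = [[15.0000, 6.0000], [-8.0000, 1.416147]] (det J = 69.242203).
Solving J·Δ = −F gives Δ = (0.4819, -0.0381).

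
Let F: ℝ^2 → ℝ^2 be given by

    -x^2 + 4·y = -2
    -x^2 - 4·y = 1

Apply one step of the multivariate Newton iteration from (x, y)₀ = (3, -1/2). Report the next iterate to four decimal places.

(1.5833, -0.3750)

At (3, -1/2): F = (-9.0000, -8.0000).
Jacobian J = [[-2·x, 4], [-2·x, -4]].
At the point, J = [[-6.0000, 4.0000], [-6.0000, -4.0000]] (det J = 48.0000).
Solving J·Δ = −F gives Δ = (-1.4167, 0.1250).
Then the next iterate is (x, y)₁ = (1.5833, -0.3750).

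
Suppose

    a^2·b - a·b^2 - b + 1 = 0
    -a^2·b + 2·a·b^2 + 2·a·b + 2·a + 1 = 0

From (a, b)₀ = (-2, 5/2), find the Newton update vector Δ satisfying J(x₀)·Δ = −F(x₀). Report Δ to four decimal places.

At (-2, 5/2): F = (21.0000, -48.0000).
Jacobian J = [[2·a·b - b^2, a^2 - 2·a·b - 1], [-2·a·b + 2·b^2 + 2·b + 2, -a^2 + 4·a·b + 2·a]].
At the point, J = [[-16.2500, 13.0000], [29.5000, -28.0000]] (det J = 71.5000).
Solving J·Δ = −F gives Δ = (-0.5035, -2.2448).

(-0.5035, -2.2448)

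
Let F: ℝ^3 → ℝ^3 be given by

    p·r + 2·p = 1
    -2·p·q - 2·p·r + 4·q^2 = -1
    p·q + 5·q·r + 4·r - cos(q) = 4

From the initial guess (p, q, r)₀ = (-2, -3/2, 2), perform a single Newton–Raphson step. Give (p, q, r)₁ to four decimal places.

(-0.9770, -1.3549, -0.4540)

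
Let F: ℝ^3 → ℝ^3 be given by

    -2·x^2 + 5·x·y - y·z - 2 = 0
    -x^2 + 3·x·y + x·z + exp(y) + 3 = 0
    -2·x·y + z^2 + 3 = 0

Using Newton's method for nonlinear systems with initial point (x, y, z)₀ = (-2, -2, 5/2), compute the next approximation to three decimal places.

At (-2, -2, 5/2): F = (15.000, 6.13534, 1.250).
Jacobian J = [[-4·x + 5·y, 5·x - z, -y], [-2·x + 3·y + z, 3·x + exp(y), x], [-2·y, -2·x, 2·z]].
At the point, J = [[-2.000, -12.500, 2.000], [0.500, -5.86466, -2.000], [4.000, 4.000, 5.000]] (det J = 224.81396).
Solving J·Δ = −F gives Δ = (-0.705, 1.208, -0.652).
Then the next iterate is (x, y, z)₁ = (-2.705, -0.792, 1.848).

(-2.705, -0.792, 1.848)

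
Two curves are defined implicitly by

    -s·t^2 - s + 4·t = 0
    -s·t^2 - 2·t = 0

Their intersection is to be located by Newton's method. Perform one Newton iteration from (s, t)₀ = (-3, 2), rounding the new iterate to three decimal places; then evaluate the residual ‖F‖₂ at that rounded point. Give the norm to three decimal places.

At (-3, 2): F = (23.000, 8.000).
Jacobian J = [[-t^2 - 1, -2·s·t + 4], [-t^2, -2·s·t - 2]].
At the point, J = [[-5.000, 16.000], [-4.000, 10.000]] (det J = 14.000).
Solving J·Δ = −F gives Δ = (-7.286, -3.714).
Then the next iterate is (s, t)₁ = (-10.286, -1.714).
Re-evaluating at (-10.286, -1.714): F = (33.64817, 33.64617), so ‖F‖₂ = 47.584.

47.584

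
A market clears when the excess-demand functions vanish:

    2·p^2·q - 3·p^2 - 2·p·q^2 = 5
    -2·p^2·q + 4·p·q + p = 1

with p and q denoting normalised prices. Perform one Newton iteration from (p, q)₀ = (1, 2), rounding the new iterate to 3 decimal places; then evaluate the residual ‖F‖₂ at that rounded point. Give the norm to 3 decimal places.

At (1, 2): F = (-12.000, 4.000).
Jacobian J = [[4·p·q - 6·p - 2·q^2, 2·p^2 - 4·p·q], [-4·p·q + 4·q + 1, -2·p^2 + 4·p]].
At the point, J = [[-6.000, -6.000], [1.000, 2.000]] (det J = -6.000).
Solving J·Δ = −F gives Δ = (0.000, -2.000).
Then the next iterate is (p, q)₁ = (1.000, 0.000).
Re-evaluating at (1.000, 0.000): F = (-8.000, 0.000), so ‖F‖₂ = 8.000.

8.000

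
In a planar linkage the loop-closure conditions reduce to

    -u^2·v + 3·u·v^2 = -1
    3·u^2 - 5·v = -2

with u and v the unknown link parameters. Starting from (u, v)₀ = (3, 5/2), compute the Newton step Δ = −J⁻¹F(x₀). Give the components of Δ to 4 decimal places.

(-1.1515, -0.8453)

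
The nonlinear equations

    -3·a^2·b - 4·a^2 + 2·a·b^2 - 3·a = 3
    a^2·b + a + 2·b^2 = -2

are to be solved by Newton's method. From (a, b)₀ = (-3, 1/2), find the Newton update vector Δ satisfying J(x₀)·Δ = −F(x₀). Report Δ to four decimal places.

(1.3469, -0.1187)

At (-3, 1/2): F = (-45.0000, 4.0000).
Jacobian J = [[-6·a·b - 8·a + 2·b^2 - 3, -3·a^2 + 4·a·b], [2·a·b + 1, a^2 + 4·b]].
At the point, J = [[30.5000, -33.0000], [-2.0000, 11.0000]] (det J = 269.5000).
Solving J·Δ = −F gives Δ = (1.3469, -0.1187).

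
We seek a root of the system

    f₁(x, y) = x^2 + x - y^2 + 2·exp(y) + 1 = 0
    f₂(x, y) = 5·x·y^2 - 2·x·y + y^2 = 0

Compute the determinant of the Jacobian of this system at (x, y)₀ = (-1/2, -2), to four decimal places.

J = [[2·x + 1, -2·y + 2·exp(y)], [5·y^2 - 2·y, 10·x·y - 2·x + 2·y]].
At the point, J = [[0.0000, 4.270671], [24.0000, 7.0000]].
det J = -102.4961.

-102.4961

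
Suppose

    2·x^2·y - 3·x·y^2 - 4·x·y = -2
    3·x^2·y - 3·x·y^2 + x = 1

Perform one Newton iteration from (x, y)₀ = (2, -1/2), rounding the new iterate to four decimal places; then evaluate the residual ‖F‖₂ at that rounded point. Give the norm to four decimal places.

66.5205

At (2, -1/2): F = (0.5000, -6.5000).
Jacobian J = [[4·x·y - 3·y^2 - 4·y, 2·x^2 - 6·x·y - 4·x], [6·x·y - 3·y^2 + 1, 3·x^2 - 6·x·y]].
At the point, J = [[-2.7500, 6.0000], [-5.7500, 18.0000]] (det J = -15.0000).
Solving J·Δ = −F gives Δ = (3.2000, 1.3833).
Then the next iterate is (x, y)₁ = (5.2000, 0.8833).
Re-evaluating at (5.2000, 0.8833): F = (19.224809, 63.681881), so ‖F‖₂ = 66.5205.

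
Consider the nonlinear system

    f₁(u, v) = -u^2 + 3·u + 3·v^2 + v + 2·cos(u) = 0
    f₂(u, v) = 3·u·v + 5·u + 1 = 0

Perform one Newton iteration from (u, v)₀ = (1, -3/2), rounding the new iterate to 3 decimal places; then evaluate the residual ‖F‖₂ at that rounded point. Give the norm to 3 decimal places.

399.688

At (1, -3/2): F = (8.33060, 1.500).
Jacobian J = [[-2·u - 2·sin(u) + 3, 6·v + 1], [3·v + 5, 3·u]].
At the point, J = [[-0.68294, -8.000], [0.500, 3.000]] (det J = 1.95117).
Solving J·Δ = −F gives Δ = (-18.959, 2.660).
Then the next iterate is (u, v)₁ = (-17.959, 1.160).
Re-evaluating at (-17.959, 1.160): F = (-369.94792, -151.29232), so ‖F‖₂ = 399.688.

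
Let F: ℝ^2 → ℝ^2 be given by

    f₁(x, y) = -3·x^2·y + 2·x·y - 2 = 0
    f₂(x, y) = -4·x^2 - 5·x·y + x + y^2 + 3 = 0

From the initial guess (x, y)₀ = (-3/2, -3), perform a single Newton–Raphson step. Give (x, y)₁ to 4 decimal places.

At (-3/2, -3): F = (27.2500, -21.0000).
Jacobian J = [[-6·x·y + 2·y, -3·x^2 + 2·x], [-8·x - 5·y + 1, -5·x + 2·y]].
At the point, J = [[-33.0000, -9.7500], [28.0000, 1.5000]] (det J = 223.5000).
Solving J·Δ = −F gives Δ = (0.7332, 0.3132).
Then the next iterate is (x, y)₁ = (-0.7668, -2.6868).

(-0.7668, -2.6868)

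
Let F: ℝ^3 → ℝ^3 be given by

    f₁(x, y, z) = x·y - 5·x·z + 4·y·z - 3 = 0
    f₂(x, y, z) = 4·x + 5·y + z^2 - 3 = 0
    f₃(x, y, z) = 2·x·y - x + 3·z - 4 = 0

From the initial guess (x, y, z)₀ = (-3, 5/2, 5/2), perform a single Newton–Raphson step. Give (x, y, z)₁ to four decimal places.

(-1.3509, 1.5987, 1.3320)

At (-3, 5/2, 5/2): F = (52.0000, 3.7500, -8.5000).
Jacobian J = [[y - 5·z, x + 4·z, -5·x + 4·y], [4, 5, 2·z], [2·y - 1, 2·x, 3]].
At the point, J = [[-10.0000, 7.0000, 25.0000], [4.0000, 5.0000, 5.0000], [4.0000, -6.0000, 3.0000]] (det J = -1494.0000).
Solving J·Δ = −F gives Δ = (1.6491, -0.9013, -1.1680).
Then the next iterate is (x, y, z)₁ = (-1.3509, 1.5987, 1.3320).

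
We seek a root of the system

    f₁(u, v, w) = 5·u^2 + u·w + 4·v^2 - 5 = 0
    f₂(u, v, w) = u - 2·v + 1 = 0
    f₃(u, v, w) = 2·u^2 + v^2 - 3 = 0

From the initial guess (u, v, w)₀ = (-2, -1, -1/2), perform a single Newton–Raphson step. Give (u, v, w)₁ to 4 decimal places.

At (-2, -1, -1/2): F = (20.0000, 1.0000, 6.0000).
Jacobian J = [[10·u + w, 8·v, u], [1, -2, 0], [4·u, 2·v, 0]].
At the point, J = [[-20.5000, -8.0000, -2.0000], [1.0000, -2.0000, 0.0000], [-8.0000, -2.0000, 0.0000]] (det J = 36.0000).
Solving J·Δ = −F gives Δ = (0.5556, 0.7778, 1.1944).
Then the next iterate is (u, v, w)₁ = (-1.4444, -0.2222, 0.6944).

(-1.4444, -0.2222, 0.6944)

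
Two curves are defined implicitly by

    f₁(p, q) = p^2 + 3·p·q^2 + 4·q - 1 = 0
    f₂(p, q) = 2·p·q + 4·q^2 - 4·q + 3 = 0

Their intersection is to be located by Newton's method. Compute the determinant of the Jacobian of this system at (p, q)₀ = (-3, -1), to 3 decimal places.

98.000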